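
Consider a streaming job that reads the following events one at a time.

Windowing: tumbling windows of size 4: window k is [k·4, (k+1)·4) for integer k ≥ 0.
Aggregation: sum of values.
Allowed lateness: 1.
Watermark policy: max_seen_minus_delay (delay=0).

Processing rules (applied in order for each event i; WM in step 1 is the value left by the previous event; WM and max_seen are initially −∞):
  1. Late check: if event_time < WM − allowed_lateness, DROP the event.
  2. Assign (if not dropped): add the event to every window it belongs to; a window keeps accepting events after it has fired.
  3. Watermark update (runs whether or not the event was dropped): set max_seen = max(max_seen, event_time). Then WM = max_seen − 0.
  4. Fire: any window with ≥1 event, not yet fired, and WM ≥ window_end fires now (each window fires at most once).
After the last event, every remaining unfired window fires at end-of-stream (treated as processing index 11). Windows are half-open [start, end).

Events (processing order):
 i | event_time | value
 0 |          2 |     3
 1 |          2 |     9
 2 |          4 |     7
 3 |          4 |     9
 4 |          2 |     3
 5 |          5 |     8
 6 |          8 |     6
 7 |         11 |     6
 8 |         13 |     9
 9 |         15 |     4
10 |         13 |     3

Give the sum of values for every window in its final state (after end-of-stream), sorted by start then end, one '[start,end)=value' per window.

i=0 t=2 v=3: → [0,4); WM=2
i=1 t=2 v=9: → [0,4); WM=2
i=2 t=4 v=7: → [4,8); WM=4; [0,4) fires=12
i=3 t=4 v=9: → [4,8); WM=4
i=4 t=2 v=3: DROP (t<4-1); WM=4
i=5 t=5 v=8: → [4,8); WM=5
i=6 t=8 v=6: → [8,12); WM=8; [4,8) fires=24
i=7 t=11 v=6: → [8,12); WM=11
i=8 t=13 v=9: → [12,16); WM=13; [8,12) fires=12
i=9 t=15 v=4: → [12,16); WM=15
i=10 t=13 v=3: DROP (t<15-1); WM=15

[0,4)=12 [4,8)=24 [8,12)=12 [12,16)=13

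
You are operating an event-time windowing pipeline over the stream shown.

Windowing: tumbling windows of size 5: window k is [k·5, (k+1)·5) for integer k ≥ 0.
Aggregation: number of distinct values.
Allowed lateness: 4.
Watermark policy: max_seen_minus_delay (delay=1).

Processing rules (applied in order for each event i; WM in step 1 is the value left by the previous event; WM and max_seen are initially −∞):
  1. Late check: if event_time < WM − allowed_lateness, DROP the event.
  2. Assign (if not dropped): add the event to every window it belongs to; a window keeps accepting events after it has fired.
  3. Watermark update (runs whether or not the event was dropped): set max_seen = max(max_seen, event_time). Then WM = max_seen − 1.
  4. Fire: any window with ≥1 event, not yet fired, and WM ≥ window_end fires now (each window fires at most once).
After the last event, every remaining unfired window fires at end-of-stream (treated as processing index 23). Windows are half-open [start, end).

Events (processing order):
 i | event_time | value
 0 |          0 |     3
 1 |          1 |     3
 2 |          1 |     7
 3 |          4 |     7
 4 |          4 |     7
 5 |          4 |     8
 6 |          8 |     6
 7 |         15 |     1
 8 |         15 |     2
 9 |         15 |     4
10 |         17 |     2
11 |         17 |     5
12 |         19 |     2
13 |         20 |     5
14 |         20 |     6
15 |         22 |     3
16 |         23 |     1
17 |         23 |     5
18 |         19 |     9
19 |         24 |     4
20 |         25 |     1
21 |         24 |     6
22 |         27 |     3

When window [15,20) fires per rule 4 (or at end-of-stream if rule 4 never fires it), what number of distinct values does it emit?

4

i=0 t=0 v=3: → [0,5); WM=-1
i=1 t=1 v=3: → [0,5); WM=0
i=2 t=1 v=7: → [0,5); WM=0
i=3 t=4 v=7: → [0,5); WM=3
i=4 t=4 v=7: → [0,5); WM=3
i=5 t=4 v=8: → [0,5); WM=3
i=6 t=8 v=6: → [5,10); WM=7; [0,5) fires=3
i=7 t=15 v=1: → [15,20); WM=14; [5,10) fires=1
i=8 t=15 v=2: → [15,20); WM=14
i=9 t=15 v=4: → [15,20); WM=14
i=10 t=17 v=2: → [15,20); WM=16
i=11 t=17 v=5: → [15,20); WM=16
i=12 t=19 v=2: → [15,20); WM=18
i=13 t=20 v=5: → [20,25); WM=19
i=14 t=20 v=6: → [20,25); WM=19
i=15 t=22 v=3: → [20,25); WM=21; [15,20) fires=4
i=16 t=23 v=1: → [20,25); WM=22
i=17 t=23 v=5: → [20,25); WM=22
i=18 t=19 v=9: → [15,20); WM=22
i=19 t=24 v=4: → [20,25); WM=23
i=20 t=25 v=1: → [25,30); WM=24
i=21 t=24 v=6: → [20,25); WM=24
i=22 t=27 v=3: → [25,30); WM=26; [20,25) fires=5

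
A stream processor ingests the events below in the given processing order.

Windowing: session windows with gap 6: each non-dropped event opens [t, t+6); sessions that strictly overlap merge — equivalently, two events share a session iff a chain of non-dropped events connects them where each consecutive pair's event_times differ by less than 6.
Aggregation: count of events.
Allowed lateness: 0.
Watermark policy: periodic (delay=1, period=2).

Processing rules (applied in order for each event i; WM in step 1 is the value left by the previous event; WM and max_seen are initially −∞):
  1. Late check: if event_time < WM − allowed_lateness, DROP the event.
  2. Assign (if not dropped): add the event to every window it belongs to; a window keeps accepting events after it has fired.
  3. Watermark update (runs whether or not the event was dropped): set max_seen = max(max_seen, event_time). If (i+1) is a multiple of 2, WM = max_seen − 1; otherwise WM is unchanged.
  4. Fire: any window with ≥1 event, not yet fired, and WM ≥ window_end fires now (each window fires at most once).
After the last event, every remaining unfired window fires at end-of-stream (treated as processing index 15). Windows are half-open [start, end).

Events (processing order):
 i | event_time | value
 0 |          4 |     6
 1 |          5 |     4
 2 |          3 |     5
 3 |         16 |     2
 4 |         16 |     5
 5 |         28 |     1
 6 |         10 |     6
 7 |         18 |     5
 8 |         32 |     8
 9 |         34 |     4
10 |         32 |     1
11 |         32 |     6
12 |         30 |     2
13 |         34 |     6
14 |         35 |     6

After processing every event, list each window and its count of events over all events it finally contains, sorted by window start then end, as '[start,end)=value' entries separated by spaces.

[4,11)=2 [16,22)=2 [28,41)=5

i=0 t=4 v=6: → [4,10); WM=−∞
i=1 t=5 v=4: → [4,11); WM=4
i=2 t=3 v=5: DROP (t<4-0); WM=4
i=3 t=16 v=2: → [16,22); WM=15
i=4 t=16 v=5: → [16,22); WM=15
i=5 t=28 v=1: → [28,34); WM=27
i=6 t=10 v=6: DROP (t<27-0); WM=27
i=7 t=18 v=5: DROP (t<27-0); WM=27
i=8 t=32 v=8: → [28,38); WM=27
i=9 t=34 v=4: → [28,40); WM=33
i=10 t=32 v=1: DROP (t<33-0); WM=33
i=11 t=32 v=6: DROP (t<33-0); WM=33
i=12 t=30 v=2: DROP (t<33-0); WM=33
i=13 t=34 v=6: → [28,40); WM=33
i=14 t=35 v=6: → [28,41); WM=33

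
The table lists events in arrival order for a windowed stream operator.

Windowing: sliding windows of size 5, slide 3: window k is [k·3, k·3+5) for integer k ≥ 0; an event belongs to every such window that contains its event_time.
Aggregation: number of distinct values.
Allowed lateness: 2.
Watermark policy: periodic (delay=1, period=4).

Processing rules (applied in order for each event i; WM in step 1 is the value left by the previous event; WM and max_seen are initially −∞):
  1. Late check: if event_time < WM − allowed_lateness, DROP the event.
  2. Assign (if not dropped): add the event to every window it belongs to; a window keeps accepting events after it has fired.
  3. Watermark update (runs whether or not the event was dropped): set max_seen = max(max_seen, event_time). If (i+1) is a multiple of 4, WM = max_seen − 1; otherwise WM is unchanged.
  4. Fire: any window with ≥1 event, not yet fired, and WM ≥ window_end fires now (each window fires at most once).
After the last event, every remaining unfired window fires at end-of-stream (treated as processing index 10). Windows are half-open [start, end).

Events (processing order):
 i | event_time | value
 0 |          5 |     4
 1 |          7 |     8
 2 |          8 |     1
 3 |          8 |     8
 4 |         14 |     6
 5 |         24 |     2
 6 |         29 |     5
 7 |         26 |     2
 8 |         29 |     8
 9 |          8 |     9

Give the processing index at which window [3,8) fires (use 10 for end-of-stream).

7

i=0 t=5 v=4: → [3,8); WM=−∞
i=1 t=7 v=8: → [6,11),[3,8); WM=−∞
i=2 t=8 v=1: → [6,11); WM=−∞
i=3 t=8 v=8: → [6,11); WM=7
i=4 t=14 v=6: → [12,17); WM=7
i=5 t=24 v=2: → [24,29),[21,26); WM=7
i=6 t=29 v=5: → [27,32); WM=7
i=7 t=26 v=2: → [24,29); WM=28; [3,8) fires=2 [6,11) fires=2 [12,17) fires=1 [21,26) fires=1
i=8 t=29 v=8: → [27,32); WM=28
i=9 t=8 v=9: DROP (t<28-2); WM=28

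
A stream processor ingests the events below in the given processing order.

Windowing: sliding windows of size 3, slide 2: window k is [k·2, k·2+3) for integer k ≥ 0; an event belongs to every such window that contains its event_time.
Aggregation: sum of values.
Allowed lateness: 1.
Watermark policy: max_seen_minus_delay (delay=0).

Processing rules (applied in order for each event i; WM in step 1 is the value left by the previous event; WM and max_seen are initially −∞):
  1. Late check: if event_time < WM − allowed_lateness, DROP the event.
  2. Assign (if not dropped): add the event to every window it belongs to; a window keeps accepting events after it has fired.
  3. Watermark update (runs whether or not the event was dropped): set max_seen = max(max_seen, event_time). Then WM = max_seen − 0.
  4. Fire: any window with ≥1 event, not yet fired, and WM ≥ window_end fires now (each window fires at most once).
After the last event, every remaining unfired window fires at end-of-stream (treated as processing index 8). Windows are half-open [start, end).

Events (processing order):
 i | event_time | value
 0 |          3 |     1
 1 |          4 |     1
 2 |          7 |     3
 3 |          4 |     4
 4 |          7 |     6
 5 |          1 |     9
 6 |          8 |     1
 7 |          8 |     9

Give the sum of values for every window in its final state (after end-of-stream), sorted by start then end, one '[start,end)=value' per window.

[2,5)=2 [4,7)=1 [6,9)=19 [8,11)=10

i=0 t=3 v=1: → [2,5); WM=3
i=1 t=4 v=1: → [4,7),[2,5); WM=4
i=2 t=7 v=3: → [6,9); WM=7; [2,5) fires=2 [4,7) fires=1
i=3 t=4 v=4: DROP (t<7-1); WM=7
i=4 t=7 v=6: → [6,9); WM=7
i=5 t=1 v=9: DROP (t<7-1); WM=7
i=6 t=8 v=1: → [8,11),[6,9); WM=8
i=7 t=8 v=9: → [8,11),[6,9); WM=8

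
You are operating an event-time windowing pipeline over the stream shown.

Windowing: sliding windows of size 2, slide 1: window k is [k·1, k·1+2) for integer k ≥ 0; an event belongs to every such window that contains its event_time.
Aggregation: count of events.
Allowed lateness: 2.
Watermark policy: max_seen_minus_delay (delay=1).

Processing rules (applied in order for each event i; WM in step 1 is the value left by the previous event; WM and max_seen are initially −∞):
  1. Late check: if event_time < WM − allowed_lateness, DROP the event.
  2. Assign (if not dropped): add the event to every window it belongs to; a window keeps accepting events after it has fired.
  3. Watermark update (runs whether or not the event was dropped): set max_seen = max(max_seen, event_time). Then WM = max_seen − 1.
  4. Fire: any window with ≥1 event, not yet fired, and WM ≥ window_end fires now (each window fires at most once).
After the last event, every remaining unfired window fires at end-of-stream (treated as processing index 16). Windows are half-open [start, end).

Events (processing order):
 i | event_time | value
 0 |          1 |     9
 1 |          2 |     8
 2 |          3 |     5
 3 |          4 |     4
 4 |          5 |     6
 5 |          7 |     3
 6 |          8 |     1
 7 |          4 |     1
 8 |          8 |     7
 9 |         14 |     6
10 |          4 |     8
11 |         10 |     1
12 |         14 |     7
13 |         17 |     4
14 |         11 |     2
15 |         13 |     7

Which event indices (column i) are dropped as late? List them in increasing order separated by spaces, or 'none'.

i=0 t=1 v=9: → [1,3),[0,2); WM=0
i=1 t=2 v=8: → [2,4),[1,3); WM=1
i=2 t=3 v=5: → [3,5),[2,4); WM=2; [0,2) fires=1
i=3 t=4 v=4: → [4,6),[3,5); WM=3; [1,3) fires=2
i=4 t=5 v=6: → [5,7),[4,6); WM=4; [2,4) fires=2
i=5 t=7 v=3: → [7,9),[6,8); WM=6; [3,5) fires=2 [4,6) fires=2
i=6 t=8 v=1: → [8,10),[7,9); WM=7; [5,7) fires=1
i=7 t=4 v=1: DROP (t<7-2); WM=7
i=8 t=8 v=7: → [8,10),[7,9); WM=7
i=9 t=14 v=6: → [14,16),[13,15); WM=13; [6,8) fires=1 [7,9) fires=3 [8,10) fires=2
i=10 t=4 v=8: DROP (t<13-2); WM=13
i=11 t=10 v=1: DROP (t<13-2); WM=13
i=12 t=14 v=7: → [14,16),[13,15); WM=13
i=13 t=17 v=4: → [17,19),[16,18); WM=16; [13,15) fires=2 [14,16) fires=2
i=14 t=11 v=2: DROP (t<16-2); WM=16
i=15 t=13 v=7: DROP (t<16-2); WM=16

7 10 11 14 15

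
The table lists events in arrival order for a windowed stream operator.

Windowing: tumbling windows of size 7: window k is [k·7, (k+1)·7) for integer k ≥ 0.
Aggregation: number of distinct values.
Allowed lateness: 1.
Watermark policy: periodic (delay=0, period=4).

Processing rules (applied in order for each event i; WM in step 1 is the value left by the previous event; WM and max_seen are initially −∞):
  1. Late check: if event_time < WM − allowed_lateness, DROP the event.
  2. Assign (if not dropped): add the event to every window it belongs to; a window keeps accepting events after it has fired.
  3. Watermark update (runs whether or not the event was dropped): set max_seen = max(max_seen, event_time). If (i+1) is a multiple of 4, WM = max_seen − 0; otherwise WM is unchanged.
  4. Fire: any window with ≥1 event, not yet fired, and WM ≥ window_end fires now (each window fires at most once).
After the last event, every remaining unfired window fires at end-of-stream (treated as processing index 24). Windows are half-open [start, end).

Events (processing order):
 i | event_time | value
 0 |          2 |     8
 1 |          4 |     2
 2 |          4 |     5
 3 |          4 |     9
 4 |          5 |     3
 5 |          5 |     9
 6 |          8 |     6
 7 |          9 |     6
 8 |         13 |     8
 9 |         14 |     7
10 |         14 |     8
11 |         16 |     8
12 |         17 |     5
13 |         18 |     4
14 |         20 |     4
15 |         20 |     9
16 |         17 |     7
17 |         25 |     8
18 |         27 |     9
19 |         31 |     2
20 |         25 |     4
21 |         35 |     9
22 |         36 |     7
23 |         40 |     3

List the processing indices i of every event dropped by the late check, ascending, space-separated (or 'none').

i=0 t=2 v=8: → [0,7); WM=−∞
i=1 t=4 v=2: → [0,7); WM=−∞
i=2 t=4 v=5: → [0,7); WM=−∞
i=3 t=4 v=9: → [0,7); WM=4
i=4 t=5 v=3: → [0,7); WM=4
i=5 t=5 v=9: → [0,7); WM=4
i=6 t=8 v=6: → [7,14); WM=4
i=7 t=9 v=6: → [7,14); WM=9; [0,7) fires=5
i=8 t=13 v=8: → [7,14); WM=9
i=9 t=14 v=7: → [14,21); WM=9
i=10 t=14 v=8: → [14,21); WM=9
i=11 t=16 v=8: → [14,21); WM=16; [7,14) fires=2
i=12 t=17 v=5: → [14,21); WM=16
i=13 t=18 v=4: → [14,21); WM=16
i=14 t=20 v=4: → [14,21); WM=16
i=15 t=20 v=9: → [14,21); WM=20
i=16 t=17 v=7: DROP (t<20-1); WM=20
i=17 t=25 v=8: → [21,28); WM=20
i=18 t=27 v=9: → [21,28); WM=20
i=19 t=31 v=2: → [28,35); WM=31; [14,21) fires=5 [21,28) fires=2
i=20 t=25 v=4: DROP (t<31-1); WM=31
i=21 t=35 v=9: → [35,42); WM=31
i=22 t=36 v=7: → [35,42); WM=31
i=23 t=40 v=3: → [35,42); WM=40; [28,35) fires=1

16 20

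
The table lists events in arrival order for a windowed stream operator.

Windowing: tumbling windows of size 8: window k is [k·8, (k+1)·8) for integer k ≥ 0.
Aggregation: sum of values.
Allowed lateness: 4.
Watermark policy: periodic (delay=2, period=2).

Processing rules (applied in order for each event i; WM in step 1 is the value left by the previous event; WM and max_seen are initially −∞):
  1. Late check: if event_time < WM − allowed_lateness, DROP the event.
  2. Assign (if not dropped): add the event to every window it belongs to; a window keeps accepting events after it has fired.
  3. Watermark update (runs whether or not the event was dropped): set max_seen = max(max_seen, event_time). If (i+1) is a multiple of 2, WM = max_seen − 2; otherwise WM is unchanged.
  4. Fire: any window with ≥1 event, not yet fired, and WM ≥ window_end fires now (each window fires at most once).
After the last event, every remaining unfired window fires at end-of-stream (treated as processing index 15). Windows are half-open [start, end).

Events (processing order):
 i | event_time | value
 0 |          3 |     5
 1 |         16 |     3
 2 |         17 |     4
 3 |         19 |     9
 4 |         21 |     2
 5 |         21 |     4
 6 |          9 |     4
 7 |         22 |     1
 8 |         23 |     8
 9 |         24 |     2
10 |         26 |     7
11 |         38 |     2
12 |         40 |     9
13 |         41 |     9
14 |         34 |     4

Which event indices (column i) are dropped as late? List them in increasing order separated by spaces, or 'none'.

6 14

i=0 t=3 v=5: → [0,8); WM=−∞
i=1 t=16 v=3: → [16,24); WM=14; [0,8) fires=5
i=2 t=17 v=4: → [16,24); WM=14
i=3 t=19 v=9: → [16,24); WM=17
i=4 t=21 v=2: → [16,24); WM=17
i=5 t=21 v=4: → [16,24); WM=19
i=6 t=9 v=4: DROP (t<19-4); WM=19
i=7 t=22 v=1: → [16,24); WM=20
i=8 t=23 v=8: → [16,24); WM=20
i=9 t=24 v=2: → [24,32); WM=22
i=10 t=26 v=7: → [24,32); WM=22
i=11 t=38 v=2: → [32,40); WM=36; [16,24) fires=31 [24,32) fires=9
i=12 t=40 v=9: → [40,48); WM=36
i=13 t=41 v=9: → [40,48); WM=39
i=14 t=34 v=4: DROP (t<39-4); WM=39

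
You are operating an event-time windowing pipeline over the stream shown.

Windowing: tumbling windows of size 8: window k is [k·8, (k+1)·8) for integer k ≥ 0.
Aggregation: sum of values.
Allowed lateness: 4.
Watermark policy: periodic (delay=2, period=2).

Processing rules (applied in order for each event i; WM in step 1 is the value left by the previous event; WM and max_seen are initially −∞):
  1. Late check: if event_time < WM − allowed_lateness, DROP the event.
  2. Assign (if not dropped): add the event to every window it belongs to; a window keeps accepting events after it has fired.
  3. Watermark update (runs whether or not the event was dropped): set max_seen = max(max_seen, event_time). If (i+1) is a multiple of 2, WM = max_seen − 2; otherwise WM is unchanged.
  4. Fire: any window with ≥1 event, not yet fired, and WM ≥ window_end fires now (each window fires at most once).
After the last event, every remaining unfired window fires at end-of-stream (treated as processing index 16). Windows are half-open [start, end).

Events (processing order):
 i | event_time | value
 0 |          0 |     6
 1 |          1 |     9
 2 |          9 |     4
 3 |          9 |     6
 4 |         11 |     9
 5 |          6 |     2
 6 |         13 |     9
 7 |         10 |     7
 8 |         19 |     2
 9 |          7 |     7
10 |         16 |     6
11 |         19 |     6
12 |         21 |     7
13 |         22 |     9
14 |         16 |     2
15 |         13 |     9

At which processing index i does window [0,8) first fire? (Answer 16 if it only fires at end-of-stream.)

i=0 t=0 v=6: → [0,8); WM=−∞
i=1 t=1 v=9: → [0,8); WM=-1
i=2 t=9 v=4: → [8,16); WM=-1
i=3 t=9 v=6: → [8,16); WM=7
i=4 t=11 v=9: → [8,16); WM=7
i=5 t=6 v=2: → [0,8); WM=9; [0,8) fires=17
i=6 t=13 v=9: → [8,16); WM=9
i=7 t=10 v=7: → [8,16); WM=11
i=8 t=19 v=2: → [16,24); WM=11
i=9 t=7 v=7: → [0,8); WM=17; [8,16) fires=35
i=10 t=16 v=6: → [16,24); WM=17
i=11 t=19 v=6: → [16,24); WM=17
i=12 t=21 v=7: → [16,24); WM=17
i=13 t=22 v=9: → [16,24); WM=20
i=14 t=16 v=2: → [16,24); WM=20
i=15 t=13 v=9: DROP (t<20-4); WM=20

5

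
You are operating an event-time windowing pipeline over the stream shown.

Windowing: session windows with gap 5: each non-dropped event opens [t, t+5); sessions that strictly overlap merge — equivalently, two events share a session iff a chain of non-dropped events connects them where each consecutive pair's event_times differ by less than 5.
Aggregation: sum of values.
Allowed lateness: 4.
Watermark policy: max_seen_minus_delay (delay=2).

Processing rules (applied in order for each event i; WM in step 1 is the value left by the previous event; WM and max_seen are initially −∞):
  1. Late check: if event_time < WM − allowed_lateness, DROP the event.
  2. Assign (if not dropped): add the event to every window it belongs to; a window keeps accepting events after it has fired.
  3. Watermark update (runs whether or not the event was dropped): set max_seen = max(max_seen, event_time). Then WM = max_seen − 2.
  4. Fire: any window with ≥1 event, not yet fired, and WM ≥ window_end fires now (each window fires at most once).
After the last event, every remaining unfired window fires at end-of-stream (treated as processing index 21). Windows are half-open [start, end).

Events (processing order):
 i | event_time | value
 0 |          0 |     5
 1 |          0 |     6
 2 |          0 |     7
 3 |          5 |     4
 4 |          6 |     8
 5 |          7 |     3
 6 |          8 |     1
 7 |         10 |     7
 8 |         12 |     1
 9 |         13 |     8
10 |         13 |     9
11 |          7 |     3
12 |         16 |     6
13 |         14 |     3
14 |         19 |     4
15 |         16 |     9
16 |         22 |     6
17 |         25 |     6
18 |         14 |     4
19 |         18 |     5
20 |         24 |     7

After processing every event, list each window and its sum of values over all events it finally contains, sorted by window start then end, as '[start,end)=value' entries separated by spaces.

i=0 t=0 v=5: → [0,5); WM=-2
i=1 t=0 v=6: → [0,5); WM=-2
i=2 t=0 v=7: → [0,5); WM=-2
i=3 t=5 v=4: → [5,10); WM=3
i=4 t=6 v=8: → [5,11); WM=4
i=5 t=7 v=3: → [5,12); WM=5
i=6 t=8 v=1: → [5,13); WM=6
i=7 t=10 v=7: → [5,15); WM=8
i=8 t=12 v=1: → [5,17); WM=10
i=9 t=13 v=8: → [5,18); WM=11
i=10 t=13 v=9: → [5,18); WM=11
i=11 t=7 v=3: → [5,18); WM=11
i=12 t=16 v=6: → [5,21); WM=14
i=13 t=14 v=3: → [5,21); WM=14
i=14 t=19 v=4: → [5,24); WM=17
i=15 t=16 v=9: → [5,24); WM=17
i=16 t=22 v=6: → [5,27); WM=20
i=17 t=25 v=6: → [5,30); WM=23
i=18 t=14 v=4: DROP (t<23-4); WM=23
i=19 t=18 v=5: DROP (t<23-4); WM=23
i=20 t=24 v=7: → [5,30); WM=23

[0,5)=18 [5,30)=85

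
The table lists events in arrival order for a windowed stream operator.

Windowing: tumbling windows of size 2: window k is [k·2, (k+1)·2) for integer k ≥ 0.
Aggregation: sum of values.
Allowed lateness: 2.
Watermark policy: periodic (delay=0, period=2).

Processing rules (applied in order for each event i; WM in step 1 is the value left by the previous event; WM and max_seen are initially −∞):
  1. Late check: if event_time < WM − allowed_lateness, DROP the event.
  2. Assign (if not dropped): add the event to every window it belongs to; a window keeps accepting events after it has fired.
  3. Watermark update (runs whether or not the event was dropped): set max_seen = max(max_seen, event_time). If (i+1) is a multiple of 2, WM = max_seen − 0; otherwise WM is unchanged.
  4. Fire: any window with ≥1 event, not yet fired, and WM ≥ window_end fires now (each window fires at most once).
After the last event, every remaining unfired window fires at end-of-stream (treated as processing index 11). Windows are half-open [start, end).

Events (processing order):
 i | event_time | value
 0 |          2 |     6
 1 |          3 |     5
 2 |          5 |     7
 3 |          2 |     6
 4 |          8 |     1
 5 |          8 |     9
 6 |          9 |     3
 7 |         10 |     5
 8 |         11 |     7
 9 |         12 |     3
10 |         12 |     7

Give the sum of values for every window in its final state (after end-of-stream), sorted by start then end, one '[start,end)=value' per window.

[2,4)=17 [4,6)=7 [8,10)=13 [10,12)=12 [12,14)=10

i=0 t=2 v=6: → [2,4); WM=−∞
i=1 t=3 v=5: → [2,4); WM=3
i=2 t=5 v=7: → [4,6); WM=3
i=3 t=2 v=6: → [2,4); WM=5; [2,4) fires=17
i=4 t=8 v=1: → [8,10); WM=5
i=5 t=8 v=9: → [8,10); WM=8; [4,6) fires=7
i=6 t=9 v=3: → [8,10); WM=8
i=7 t=10 v=5: → [10,12); WM=10; [8,10) fires=13
i=8 t=11 v=7: → [10,12); WM=10
i=9 t=12 v=3: → [12,14); WM=12; [10,12) fires=12
i=10 t=12 v=7: → [12,14); WM=12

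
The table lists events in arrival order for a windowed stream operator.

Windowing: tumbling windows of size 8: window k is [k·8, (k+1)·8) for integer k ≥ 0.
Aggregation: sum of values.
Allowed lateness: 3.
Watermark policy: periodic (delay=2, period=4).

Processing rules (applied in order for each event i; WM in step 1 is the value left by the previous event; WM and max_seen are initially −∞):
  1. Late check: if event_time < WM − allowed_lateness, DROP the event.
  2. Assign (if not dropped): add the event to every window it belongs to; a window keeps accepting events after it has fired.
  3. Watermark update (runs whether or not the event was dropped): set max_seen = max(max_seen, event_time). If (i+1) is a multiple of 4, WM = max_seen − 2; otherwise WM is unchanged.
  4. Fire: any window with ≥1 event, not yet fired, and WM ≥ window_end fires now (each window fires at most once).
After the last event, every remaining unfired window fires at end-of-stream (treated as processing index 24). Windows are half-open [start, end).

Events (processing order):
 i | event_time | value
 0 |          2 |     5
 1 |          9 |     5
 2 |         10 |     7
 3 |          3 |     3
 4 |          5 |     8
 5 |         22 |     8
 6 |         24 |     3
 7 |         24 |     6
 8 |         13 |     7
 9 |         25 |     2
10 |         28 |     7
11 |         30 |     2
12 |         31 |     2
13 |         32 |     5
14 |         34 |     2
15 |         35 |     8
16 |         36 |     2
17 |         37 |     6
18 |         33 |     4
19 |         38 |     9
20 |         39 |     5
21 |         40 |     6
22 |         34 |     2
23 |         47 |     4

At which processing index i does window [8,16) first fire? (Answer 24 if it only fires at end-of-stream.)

7

i=0 t=2 v=5: → [0,8); WM=−∞
i=1 t=9 v=5: → [8,16); WM=−∞
i=2 t=10 v=7: → [8,16); WM=−∞
i=3 t=3 v=3: → [0,8); WM=8; [0,8) fires=8
i=4 t=5 v=8: → [0,8); WM=8
i=5 t=22 v=8: → [16,24); WM=8
i=6 t=24 v=3: → [24,32); WM=8
i=7 t=24 v=6: → [24,32); WM=22; [8,16) fires=12
i=8 t=13 v=7: DROP (t<22-3); WM=22
i=9 t=25 v=2: → [24,32); WM=22
i=10 t=28 v=7: → [24,32); WM=22
i=11 t=30 v=2: → [24,32); WM=28; [16,24) fires=8
i=12 t=31 v=2: → [24,32); WM=28
i=13 t=32 v=5: → [32,40); WM=28
i=14 t=34 v=2: → [32,40); WM=28
i=15 t=35 v=8: → [32,40); WM=33; [24,32) fires=22
i=16 t=36 v=2: → [32,40); WM=33
i=17 t=37 v=6: → [32,40); WM=33
i=18 t=33 v=4: → [32,40); WM=33
i=19 t=38 v=9: → [32,40); WM=36
i=20 t=39 v=5: → [32,40); WM=36
i=21 t=40 v=6: → [40,48); WM=36
i=22 t=34 v=2: → [32,40); WM=36
i=23 t=47 v=4: → [40,48); WM=45; [32,40) fires=43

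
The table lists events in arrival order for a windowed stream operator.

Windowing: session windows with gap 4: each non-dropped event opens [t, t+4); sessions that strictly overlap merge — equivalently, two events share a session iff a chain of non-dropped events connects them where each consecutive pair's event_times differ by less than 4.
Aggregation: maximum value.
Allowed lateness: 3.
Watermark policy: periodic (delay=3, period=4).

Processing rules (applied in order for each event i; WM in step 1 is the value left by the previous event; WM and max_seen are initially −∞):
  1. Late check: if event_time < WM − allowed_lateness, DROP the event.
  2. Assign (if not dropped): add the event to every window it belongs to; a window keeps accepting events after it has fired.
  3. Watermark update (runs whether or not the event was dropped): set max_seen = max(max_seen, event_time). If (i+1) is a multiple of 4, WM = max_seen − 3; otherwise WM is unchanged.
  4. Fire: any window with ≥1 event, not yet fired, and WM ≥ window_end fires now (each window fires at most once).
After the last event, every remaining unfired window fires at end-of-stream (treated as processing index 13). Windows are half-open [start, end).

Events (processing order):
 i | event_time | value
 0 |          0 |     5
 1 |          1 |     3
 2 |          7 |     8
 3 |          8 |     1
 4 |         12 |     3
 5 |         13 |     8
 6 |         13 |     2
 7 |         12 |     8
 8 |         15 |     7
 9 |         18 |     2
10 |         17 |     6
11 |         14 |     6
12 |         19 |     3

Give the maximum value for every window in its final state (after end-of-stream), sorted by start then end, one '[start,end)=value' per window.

i=0 t=0 v=5: → [0,4); WM=−∞
i=1 t=1 v=3: → [0,5); WM=−∞
i=2 t=7 v=8: → [7,11); WM=−∞
i=3 t=8 v=1: → [7,12); WM=5
i=4 t=12 v=3: → [12,16); WM=5
i=5 t=13 v=8: → [12,17); WM=5
i=6 t=13 v=2: → [12,17); WM=5
i=7 t=12 v=8: → [12,17); WM=10
i=8 t=15 v=7: → [12,19); WM=10
i=9 t=18 v=2: → [12,22); WM=10
i=10 t=17 v=6: → [12,22); WM=10
i=11 t=14 v=6: → [12,22); WM=15
i=12 t=19 v=3: → [12,23); WM=15

[0,5)=5 [7,12)=8 [12,23)=8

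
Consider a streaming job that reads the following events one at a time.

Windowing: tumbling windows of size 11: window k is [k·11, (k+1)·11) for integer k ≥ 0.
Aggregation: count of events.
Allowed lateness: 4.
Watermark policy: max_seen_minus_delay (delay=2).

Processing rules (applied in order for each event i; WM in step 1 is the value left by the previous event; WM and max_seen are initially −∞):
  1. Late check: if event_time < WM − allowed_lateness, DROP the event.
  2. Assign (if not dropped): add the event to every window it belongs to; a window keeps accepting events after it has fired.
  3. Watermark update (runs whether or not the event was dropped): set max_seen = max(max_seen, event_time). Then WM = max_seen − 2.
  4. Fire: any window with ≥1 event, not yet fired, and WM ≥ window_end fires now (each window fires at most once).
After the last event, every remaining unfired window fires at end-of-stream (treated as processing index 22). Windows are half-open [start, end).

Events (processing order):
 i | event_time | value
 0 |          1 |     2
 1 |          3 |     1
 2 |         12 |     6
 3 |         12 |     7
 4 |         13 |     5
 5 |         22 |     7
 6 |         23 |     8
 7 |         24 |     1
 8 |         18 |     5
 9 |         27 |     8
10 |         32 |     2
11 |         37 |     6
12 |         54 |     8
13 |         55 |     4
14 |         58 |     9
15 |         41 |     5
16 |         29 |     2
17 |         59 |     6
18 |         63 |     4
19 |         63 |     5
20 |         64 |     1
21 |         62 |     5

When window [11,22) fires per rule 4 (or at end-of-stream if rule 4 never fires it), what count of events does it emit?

i=0 t=1 v=2: → [0,11); WM=-1
i=1 t=3 v=1: → [0,11); WM=1
i=2 t=12 v=6: → [11,22); WM=10
i=3 t=12 v=7: → [11,22); WM=10
i=4 t=13 v=5: → [11,22); WM=11; [0,11) fires=2
i=5 t=22 v=7: → [22,33); WM=20
i=6 t=23 v=8: → [22,33); WM=21
i=7 t=24 v=1: → [22,33); WM=22; [11,22) fires=3
i=8 t=18 v=5: → [11,22); WM=22
i=9 t=27 v=8: → [22,33); WM=25
i=10 t=32 v=2: → [22,33); WM=30
i=11 t=37 v=6: → [33,44); WM=35; [22,33) fires=5
i=12 t=54 v=8: → [44,55); WM=52; [33,44) fires=1
i=13 t=55 v=4: → [55,66); WM=53
i=14 t=58 v=9: → [55,66); WM=56; [44,55) fires=1
i=15 t=41 v=5: DROP (t<56-4); WM=56
i=16 t=29 v=2: DROP (t<56-4); WM=56
i=17 t=59 v=6: → [55,66); WM=57
i=18 t=63 v=4: → [55,66); WM=61
i=19 t=63 v=5: → [55,66); WM=61
i=20 t=64 v=1: → [55,66); WM=62
i=21 t=62 v=5: → [55,66); WM=62

3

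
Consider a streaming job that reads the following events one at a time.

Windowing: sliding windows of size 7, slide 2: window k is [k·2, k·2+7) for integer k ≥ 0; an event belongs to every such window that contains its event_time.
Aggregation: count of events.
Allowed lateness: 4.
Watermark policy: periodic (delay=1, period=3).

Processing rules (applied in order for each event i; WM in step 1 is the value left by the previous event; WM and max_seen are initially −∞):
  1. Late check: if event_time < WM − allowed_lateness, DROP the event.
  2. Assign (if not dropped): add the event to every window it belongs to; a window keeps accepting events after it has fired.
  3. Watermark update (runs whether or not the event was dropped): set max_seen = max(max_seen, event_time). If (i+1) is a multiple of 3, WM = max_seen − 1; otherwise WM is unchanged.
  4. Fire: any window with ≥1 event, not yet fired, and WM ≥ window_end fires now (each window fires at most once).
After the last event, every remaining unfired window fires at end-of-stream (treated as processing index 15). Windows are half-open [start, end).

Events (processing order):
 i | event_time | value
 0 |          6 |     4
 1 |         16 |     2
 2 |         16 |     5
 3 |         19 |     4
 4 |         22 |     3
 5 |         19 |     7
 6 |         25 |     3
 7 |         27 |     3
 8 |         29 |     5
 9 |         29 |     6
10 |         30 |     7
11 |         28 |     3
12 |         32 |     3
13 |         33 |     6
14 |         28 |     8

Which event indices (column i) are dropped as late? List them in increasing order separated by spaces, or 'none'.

none

i=0 t=6 v=4: → [6,13),[4,11),[2,9),[0,7); WM=−∞
i=1 t=16 v=2: → [16,23),[14,21),[12,19),[10,17); WM=−∞
i=2 t=16 v=5: → [16,23),[14,21),[12,19),[10,17); WM=15; [0,7) fires=1 [2,9) fires=1 [4,11) fires=1 [6,13) fires=1
i=3 t=19 v=4: → [18,25),[16,23),[14,21); WM=15
i=4 t=22 v=3: → [22,29),[20,27),[18,25),[16,23); WM=15
i=5 t=19 v=7: → [18,25),[16,23),[14,21); WM=21; [10,17) fires=2 [12,19) fires=2 [14,21) fires=4
i=6 t=25 v=3: → [24,31),[22,29),[20,27); WM=21
i=7 t=27 v=3: → [26,33),[24,31),[22,29); WM=21
i=8 t=29 v=5: → [28,35),[26,33),[24,31); WM=28; [16,23) fires=5 [18,25) fires=3 [20,27) fires=2
i=9 t=29 v=6: → [28,35),[26,33),[24,31); WM=28
i=10 t=30 v=7: → [30,37),[28,35),[26,33),[24,31); WM=28
i=11 t=28 v=3: → [28,35),[26,33),[24,31),[22,29); WM=29; [22,29) fires=4
i=12 t=32 v=3: → [32,39),[30,37),[28,35),[26,33); WM=29
i=13 t=33 v=6: → [32,39),[30,37),[28,35); WM=29
i=14 t=28 v=8: → [28,35),[26,33),[24,31),[22,29); WM=32; [24,31) fires=7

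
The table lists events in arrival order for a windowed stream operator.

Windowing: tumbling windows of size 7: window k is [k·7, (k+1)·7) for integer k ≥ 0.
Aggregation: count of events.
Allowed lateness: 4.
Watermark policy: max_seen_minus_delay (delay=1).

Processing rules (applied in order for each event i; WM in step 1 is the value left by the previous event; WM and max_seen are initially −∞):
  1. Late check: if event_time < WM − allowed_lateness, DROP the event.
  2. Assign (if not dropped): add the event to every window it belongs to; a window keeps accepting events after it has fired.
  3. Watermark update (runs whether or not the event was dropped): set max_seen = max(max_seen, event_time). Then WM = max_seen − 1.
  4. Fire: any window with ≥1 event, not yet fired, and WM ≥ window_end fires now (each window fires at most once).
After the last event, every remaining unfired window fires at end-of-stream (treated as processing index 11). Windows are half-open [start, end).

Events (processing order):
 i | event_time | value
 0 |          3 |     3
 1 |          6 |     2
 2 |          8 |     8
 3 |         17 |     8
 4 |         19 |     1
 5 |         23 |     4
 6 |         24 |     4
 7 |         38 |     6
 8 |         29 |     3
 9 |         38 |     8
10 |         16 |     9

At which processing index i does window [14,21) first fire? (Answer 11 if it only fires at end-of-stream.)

i=0 t=3 v=3: → [0,7); WM=2
i=1 t=6 v=2: → [0,7); WM=5
i=2 t=8 v=8: → [7,14); WM=7; [0,7) fires=2
i=3 t=17 v=8: → [14,21); WM=16; [7,14) fires=1
i=4 t=19 v=1: → [14,21); WM=18
i=5 t=23 v=4: → [21,28); WM=22; [14,21) fires=2
i=6 t=24 v=4: → [21,28); WM=23
i=7 t=38 v=6: → [35,42); WM=37; [21,28) fires=2
i=8 t=29 v=3: DROP (t<37-4); WM=37
i=9 t=38 v=8: → [35,42); WM=37
i=10 t=16 v=9: DROP (t<37-4); WM=37

5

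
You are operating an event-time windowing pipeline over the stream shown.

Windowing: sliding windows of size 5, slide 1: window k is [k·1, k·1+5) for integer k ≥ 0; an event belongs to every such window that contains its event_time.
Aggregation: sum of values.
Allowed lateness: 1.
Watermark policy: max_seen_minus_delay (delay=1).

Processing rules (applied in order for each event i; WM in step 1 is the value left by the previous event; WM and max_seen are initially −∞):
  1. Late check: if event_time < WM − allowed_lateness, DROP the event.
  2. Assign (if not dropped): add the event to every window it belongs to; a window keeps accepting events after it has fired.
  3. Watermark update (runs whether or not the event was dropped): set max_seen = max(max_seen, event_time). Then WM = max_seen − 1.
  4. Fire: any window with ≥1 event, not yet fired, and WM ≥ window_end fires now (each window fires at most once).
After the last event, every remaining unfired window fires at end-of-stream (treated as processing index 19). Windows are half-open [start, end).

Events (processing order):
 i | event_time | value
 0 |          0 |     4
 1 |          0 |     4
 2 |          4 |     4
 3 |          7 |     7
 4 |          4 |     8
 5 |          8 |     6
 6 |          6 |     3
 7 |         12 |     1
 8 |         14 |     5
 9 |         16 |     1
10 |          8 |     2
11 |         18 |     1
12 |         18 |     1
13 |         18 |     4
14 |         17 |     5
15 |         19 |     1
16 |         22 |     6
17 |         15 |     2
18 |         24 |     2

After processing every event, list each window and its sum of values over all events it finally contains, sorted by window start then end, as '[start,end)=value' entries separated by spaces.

i=0 t=0 v=4: → [0,5); WM=-1
i=1 t=0 v=4: → [0,5); WM=-1
i=2 t=4 v=4: → [4,9),[3,8),[2,7),[1,6),[0,5); WM=3
i=3 t=7 v=7: → [7,12),[6,11),[5,10),[4,9),[3,8); WM=6; [0,5) fires=12 [1,6) fires=4
i=4 t=4 v=8: DROP (t<6-1); WM=6
i=5 t=8 v=6: → [8,13),[7,12),[6,11),[5,10),[4,9); WM=7; [2,7) fires=4
i=6 t=6 v=3: → [6,11),[5,10),[4,9),[3,8),[2,7); WM=7
i=7 t=12 v=1: → [12,17),[11,16),[10,15),[9,14),[8,13); WM=11; [3,8) fires=14 [4,9) fires=20 [5,10) fires=16 [6,11) fires=16
i=8 t=14 v=5: → [14,19),[13,18),[12,17),[11,16),[10,15); WM=13; [7,12) fires=13 [8,13) fires=7
i=9 t=16 v=1: → [16,21),[15,20),[14,19),[13,18),[12,17); WM=15; [9,14) fires=1 [10,15) fires=6
i=10 t=8 v=2: DROP (t<15-1); WM=15
i=11 t=18 v=1: → [18,23),[17,22),[16,21),[15,20),[14,19); WM=17; [11,16) fires=6 [12,17) fires=7
i=12 t=18 v=1: → [18,23),[17,22),[16,21),[15,20),[14,19); WM=17
i=13 t=18 v=4: → [18,23),[17,22),[16,21),[15,20),[14,19); WM=17
i=14 t=17 v=5: → [17,22),[16,21),[15,20),[14,19),[13,18); WM=17
i=15 t=19 v=1: → [19,24),[18,23),[17,22),[16,21),[15,20); WM=18; [13,18) fires=11
i=16 t=22 v=6: → [22,27),[21,26),[20,25),[19,24),[18,23); WM=21; [14,19) fires=17 [15,20) fires=13 [16,21) fires=13
i=17 t=15 v=2: DROP (t<21-1); WM=21
i=18 t=24 v=2: → [24,29),[23,28),[22,27),[21,26),[20,25); WM=23; [17,22) fires=12 [18,23) fires=13

[0,5)=12 [1,6)=4 [2,7)=7 [3,8)=14 [4,9)=20 [5,10)=16 [6,11)=16 [7,12)=13 [8,13)=7 [9,14)=1 [10,15)=6 [11,16)=6 [12,17)=7 [13,18)=11 [14,19)=17 [15,20)=13 [16,21)=13 [17,22)=12 [18,23)=13 [19,24)=7 [20,25)=8 [21,26)=8 [22,27)=8 [23,28)=2 [24,29)=2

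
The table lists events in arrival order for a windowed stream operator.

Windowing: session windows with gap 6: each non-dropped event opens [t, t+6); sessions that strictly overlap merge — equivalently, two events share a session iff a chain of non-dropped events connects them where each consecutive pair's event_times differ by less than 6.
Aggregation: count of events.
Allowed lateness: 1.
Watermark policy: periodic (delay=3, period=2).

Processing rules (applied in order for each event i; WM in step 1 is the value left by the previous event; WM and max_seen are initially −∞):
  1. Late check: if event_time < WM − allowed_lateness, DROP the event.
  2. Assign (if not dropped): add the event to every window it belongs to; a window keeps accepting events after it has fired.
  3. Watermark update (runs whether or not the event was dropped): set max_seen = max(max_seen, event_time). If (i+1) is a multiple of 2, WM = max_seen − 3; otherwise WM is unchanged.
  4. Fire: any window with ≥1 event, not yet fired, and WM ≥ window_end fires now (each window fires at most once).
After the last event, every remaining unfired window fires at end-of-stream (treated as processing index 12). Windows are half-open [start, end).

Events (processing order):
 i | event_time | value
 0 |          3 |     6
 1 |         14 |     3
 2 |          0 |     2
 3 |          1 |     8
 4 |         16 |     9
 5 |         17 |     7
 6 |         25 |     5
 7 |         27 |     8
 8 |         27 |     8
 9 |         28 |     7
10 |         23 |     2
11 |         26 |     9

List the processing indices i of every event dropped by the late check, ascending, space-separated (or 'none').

2 3 10

i=0 t=3 v=6: → [3,9); WM=−∞
i=1 t=14 v=3: → [14,20); WM=11
i=2 t=0 v=2: DROP (t<11-1); WM=11
i=3 t=1 v=8: DROP (t<11-1); WM=11
i=4 t=16 v=9: → [14,22); WM=11
i=5 t=17 v=7: → [14,23); WM=14
i=6 t=25 v=5: → [25,31); WM=14
i=7 t=27 v=8: → [25,33); WM=24
i=8 t=27 v=8: → [25,33); WM=24
i=9 t=28 v=7: → [25,34); WM=25
i=10 t=23 v=2: DROP (t<25-1); WM=25
i=11 t=26 v=9: → [25,34); WM=25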